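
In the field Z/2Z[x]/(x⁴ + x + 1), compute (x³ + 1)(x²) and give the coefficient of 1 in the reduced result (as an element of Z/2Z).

Multiply in Z/2Z[x]: (x³ + 1)·(x²) = x⁵ + x².
Reduce using x⁴ ≡ x + 1 (mod x⁴ + x + 1).
Reduced: x.

0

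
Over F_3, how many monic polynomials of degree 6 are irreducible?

By the necklace-counting formula, N_3(6) = (1/6) Σ_{d|6} μ(6/d)·3^d.
Divisors of 6: 1, 2, 3, 6; μ(6/d) for each: 1, -1, -1, 1.
Σ = 3^1 − 3^2 − 3^3 + 3^6 = 696.
N = 696/6 = 116.

116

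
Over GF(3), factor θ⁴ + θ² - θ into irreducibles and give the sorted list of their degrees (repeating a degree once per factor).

Write f(θ) = θ⁴ + θ² - θ.
Roots in GF(3): f(0) = 0 → root; f(1) = 1; f(2) = 0 → root.
Linear factors from roots: (θ), (θ + 1).
Complete factorization: f(θ) = (θ)·(θ + 1)·(θ² - θ - 1).
Factor degrees with multiplicity: 1 + 1 + 2 = 4.

1, 1, 2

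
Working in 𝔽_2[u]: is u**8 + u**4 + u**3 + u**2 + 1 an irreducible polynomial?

Yes

Write h(u) = u**8 + u**4 + u**3 + u**2 + 1.
Check for roots in 𝔽_2: h(0) = 1; h(1) = 1.
No roots, so no linear factors.
Monic irreducibles of degree 2 over GF(2): u**2 + u + 1.
None of them divide h (all give nonzero remainder).
Monic irreducibles of degree 3 over GF(2): u**3 + u + 1, u**3 + u**2 + 1.
None of them divide h (all give nonzero remainder).
Monic irreducibles of degree 4 over GF(2): u**4 + u + 1, u**4 + u**3 + 1, u**4 + u**3 + u**2 + u + 1.
None of them divide h (all give nonzero remainder).
No irreducible factor of degree ≤ 4 exists, so h is irreducible over GF(2).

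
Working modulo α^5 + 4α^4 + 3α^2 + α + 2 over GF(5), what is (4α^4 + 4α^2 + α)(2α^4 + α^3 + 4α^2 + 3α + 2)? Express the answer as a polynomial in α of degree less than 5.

Multiply in GF(5)[α]: (4α^4 + 4α^2 + α)·(2α^4 + α^3 + 4α^2 + 3α + 2) = 3α^8 + 4α^7 + 4α^6 + 3α^5 + α^3 + α^2 + 2α.
Reduce using α^5 ≡ α^4 + 2α^2 + 4α + 3 (mod α^5 + 4α^4 + 3α^2 + α + 2).
Reduced: α^4 + α^2.

α^4 + α^2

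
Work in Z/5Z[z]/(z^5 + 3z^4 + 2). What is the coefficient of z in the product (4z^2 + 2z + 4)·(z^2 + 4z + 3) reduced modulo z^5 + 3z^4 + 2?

Multiply in Z/5Z[z]: (4z^2 + 2z + 4)·(z^2 + 4z + 3) = 4z^4 + 3z^3 + 4z^2 + 2z + 2.
Reduced: 4z^4 + 3z^3 + 4z^2 + 2z + 2.

2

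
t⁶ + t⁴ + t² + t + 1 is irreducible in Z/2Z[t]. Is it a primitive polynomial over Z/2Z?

Write f(t) = t⁶ + t⁴ + t² + t + 1.
|GF(2^6)^×| = 2^6 − 1 = 63. Prime factorization: 63 = 3^2·7.
f is primitive ⇔ t has order 63 in GF(2)[t]/(f), i.e. t^(63/q) ≠ 1 for each prime q | 63.
t^(21) mod f = 1
t^(9) mod f = t⁴ + t² + t.
Since t^(21) = 1, the order of t divides 21 < 63; not primitive.

No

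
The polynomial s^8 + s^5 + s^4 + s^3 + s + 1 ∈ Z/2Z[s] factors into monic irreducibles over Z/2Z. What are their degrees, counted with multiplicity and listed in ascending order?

1, 2, 2, 3

Write f(s) = s^8 + s^5 + s^4 + s^3 + s + 1.
Roots in Z/2Z: f(0) = 1; f(1) = 0 → root.
Linear factors from roots: (s + 1).
Complete factorization: f(s) = (s + 1)·(s^2 + s + 1)^2·(s^3 + s^2 + 1).
Factor degrees with multiplicity: 1 + 2 + 2 + 3 = 8.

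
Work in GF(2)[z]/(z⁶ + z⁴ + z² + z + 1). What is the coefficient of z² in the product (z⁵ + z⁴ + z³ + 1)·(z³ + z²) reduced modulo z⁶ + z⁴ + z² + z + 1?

Multiply in GF(2)[z]: (z⁵ + z⁴ + z³ + 1)·(z³ + z²) = z⁸ + z⁵ + z³ + z².
Reduce using z⁶ ≡ z⁴ + z² + z + 1 (mod z⁶ + z⁴ + z² + z + 1).
Reduced: z⁵ + z² + z + 1.

1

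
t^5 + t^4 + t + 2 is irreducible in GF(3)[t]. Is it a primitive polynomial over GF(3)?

Write f(t) = t^5 + t^4 + t + 2.
|GF(3^5)^×| = 3^5 − 1 = 242. Prime factorization: 242 = 2·11^2.
f is primitive ⇔ t has order 242 in GF(3)[t]/(f), i.e. t^(242/q) ≠ 1 for each prime q | 242.
t^(121) mod f = 1
t^(22) mod f = t^4 + 2t^3 + t + 1.
Since t^(121) = 1, the order of t divides 121 < 242; not primitive.

No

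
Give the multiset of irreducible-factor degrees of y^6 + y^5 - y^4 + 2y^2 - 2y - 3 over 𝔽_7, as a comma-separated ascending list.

1, 2, 3

Write g(y) = y^6 + y^5 - y^4 + 2y^2 - 2y - 3.
Linear factors from roots: (y + 1).
Complete factorization: g(y) = (y + 1)·(y^2 - 3)·(y^3 + 2y + 1).
Factor degrees with multiplicity: 1 + 2 + 3 = 6.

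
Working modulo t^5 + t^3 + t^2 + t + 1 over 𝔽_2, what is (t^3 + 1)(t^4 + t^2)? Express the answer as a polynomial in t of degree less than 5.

Multiply in 𝔽_2[t]: (t^3 + 1)·(t^4 + t^2) = t^7 + t^5 + t^4 + t^2.
Reduce using t^5 ≡ t^3 + t^2 + t + 1 (mod t^5 + t^3 + t^2 + t + 1).
Reduced: t^3.

t^3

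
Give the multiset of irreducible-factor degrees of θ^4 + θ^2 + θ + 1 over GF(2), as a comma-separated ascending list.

1, 3

Write g(θ) = θ^4 + θ^2 + θ + 1.
Roots in GF(2): g(0) = 1; g(1) = 0 → root.
Linear factors from roots: (θ + 1).
Complete factorization: g(θ) = (θ + 1)·(θ^3 + θ^2 + 1).
Factor degrees with multiplicity: 1 + 3 = 4.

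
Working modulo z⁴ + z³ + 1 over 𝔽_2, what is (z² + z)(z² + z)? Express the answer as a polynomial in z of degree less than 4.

z^3 + z^2 + 1

Multiply in 𝔽_2[z]: (z² + z)·(z² + z) = z⁴ + z².
Reduce using z⁴ ≡ z³ + 1 (mod z⁴ + z³ + 1).
Reduced: z³ + z² + 1.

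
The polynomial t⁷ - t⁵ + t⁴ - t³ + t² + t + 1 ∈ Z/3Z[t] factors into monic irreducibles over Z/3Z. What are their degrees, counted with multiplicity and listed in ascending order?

1, 1, 1, 1, 1, 2

Write f(t) = t⁷ - t⁵ + t⁴ - t³ + t² + t + 1.
Roots in Z/3Z: f(0) = 1; f(1) = 0 → root; f(2) = 0 → root.
Linear factors from roots: (t - 1), (t + 1).
Complete factorization: f(t) = (t + 1)^2·(t - 1)^3·(t² + t - 1).
Factor degrees with multiplicity: 1 + 1 + 1 + 1 + 1 + 2 = 7.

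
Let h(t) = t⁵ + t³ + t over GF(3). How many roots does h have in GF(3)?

Evaluate at each of the 3 elements of GF(3):
h(0) = 0 → root; h(1) = 0 → root; h(2) = 0 → root.
Roots: {0, 1, 2}.

3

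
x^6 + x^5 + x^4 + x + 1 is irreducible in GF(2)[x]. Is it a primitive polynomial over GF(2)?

Yes

Write f(x) = x^6 + x^5 + x^4 + x + 1.
|GF(2^6)^×| = 2^6 − 1 = 63. Prime factorization: 63 = 3^2·7.
f is primitive ⇔ x has order 63 in GF(2)[x]/(f), i.e. x^(63/q) ≠ 1 for each prime q | 63.
x^(21) mod f = x^4 + x^3 + 1.
x^(9) mod f = x^5 + x^2 + x + 1.
None equal 1, so x has full order 63; f is primitive.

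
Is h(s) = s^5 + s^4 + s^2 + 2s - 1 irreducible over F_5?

No

Check for roots in F_5: h(0) = 4; h(1) = 4; h(2) = 0 → root; h(3) = 3; h(4) = 3.
h(2) = 0, so (s − 2) divides h(s); h is reducible.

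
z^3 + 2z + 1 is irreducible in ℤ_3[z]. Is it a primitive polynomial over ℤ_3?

Write f(z) = z^3 + 2z + 1.
|GF(3^3)^×| = 3^3 − 1 = 26. Prime factorization: 26 = 2·13.
f is primitive ⇔ z has order 26 in GF(3)[z]/(f), i.e. z^(26/q) ≠ 1 for each prime q | 26.
z^(13) mod f = 2.
z^(2) mod f = z^2.
None equal 1, so z has full order 26; f is primitive.

Yes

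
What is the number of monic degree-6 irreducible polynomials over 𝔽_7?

19544

x^(7^6) − x is the product of all monic irreducibles of degree dividing 6; Möbius inversion gives N = (1/6) Σ μ(6/d)·7^d.
Divisors of 6: 1, 2, 3, 6; μ(6/d) for each: 1, -1, -1, 1.
Σ = 7^1 − 7^2 − 7^3 + 7^6 = 117264.
N = 117264/6 = 19544.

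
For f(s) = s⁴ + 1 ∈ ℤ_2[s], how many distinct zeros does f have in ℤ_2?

Evaluate at each of the 2 elements of ℤ_2:
f(0) = 1; f(1) = 0 → root.
Roots: {1}.

1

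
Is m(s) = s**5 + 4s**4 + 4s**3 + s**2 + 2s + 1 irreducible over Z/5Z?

Yes

Check for roots in Z/5Z: m(0) = 1; m(1) = 3; m(2) = 2; m(3) = 1; m(4) = 4.
No roots, so no linear factors.
Degree-2 irreducible divisors: test the 10 monic irreducibles of degree 2 over GF(5).
None of them divide m (all give nonzero remainder).
No irreducible factor of degree ≤ 2 exists, so m is irreducible over GF(5).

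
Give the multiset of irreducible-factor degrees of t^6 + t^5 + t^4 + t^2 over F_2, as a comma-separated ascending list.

Write h(t) = t^6 + t^5 + t^4 + t^2.
Roots in F_2: h(0) = 0 → root; h(1) = 0 → root.
Linear factors from roots: (t), (t + 1).
Complete factorization: h(t) = (t + 1)·(t)^2·(t^3 + t + 1).
Factor degrees with multiplicity: 1 + 1 + 1 + 3 = 6.

1, 1, 1, 3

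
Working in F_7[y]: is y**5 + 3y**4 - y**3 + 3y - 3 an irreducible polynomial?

Yes

Write m(y) = y**5 + 3y**4 - y**3 + 3y - 3.
Check for roots in F_7: m(0) = 4; m(1) = 3; m(2) = 5; m(3) = 3; m(4) = 1; m(5) = 1; m(6) = 4.
No roots, so no linear factors.
Degree-2 irreducible divisors: test the 21 monic irreducibles of degree 2 over GF(7).
None of them divide m (all give nonzero remainder).
No irreducible factor of degree ≤ 2 exists, so m is irreducible over GF(7).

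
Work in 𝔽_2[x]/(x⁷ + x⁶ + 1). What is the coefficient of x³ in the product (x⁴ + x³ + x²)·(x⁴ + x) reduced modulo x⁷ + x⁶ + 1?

1

Multiply in 𝔽_2[x]: (x⁴ + x³ + x²)·(x⁴ + x) = x⁸ + x⁷ + x⁶ + x⁵ + x⁴ + x³.
Reduce using x⁷ ≡ x⁶ + 1 (mod x⁷ + x⁶ + 1).
Reduced: x⁶ + x⁵ + x⁴ + x³ + x.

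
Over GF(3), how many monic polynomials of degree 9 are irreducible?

The number of monic irreducibles of degree 9 over GF(3) is (1/9)·Σ_{d∣9} μ(9/d) 3^d.
Divisors of 9: 1, 3, 9; μ(9/d) for each: 0, -1, 1.
Σ = − 3^3 + 3^9 = 19656.
N = 19656/9 = 2184.

2184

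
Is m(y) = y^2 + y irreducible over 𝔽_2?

Check for roots in 𝔽_2: m(0) = 0 → root; m(1) = 0 → root.
m(0) = 0, so (y) divides m(y); m is reducible.

No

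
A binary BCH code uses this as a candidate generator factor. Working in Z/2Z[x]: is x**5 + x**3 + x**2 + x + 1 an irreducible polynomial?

Yes

Write m(x) = x**5 + x**3 + x**2 + x + 1.
Check for roots in Z/2Z: m(0) = 1; m(1) = 1.
No roots, so no linear factors.
Monic irreducibles of degree 2 over GF(2): x**2 + x + 1.
None of them divide m (all give nonzero remainder).
No irreducible factor of degree ≤ 2 exists, so m is irreducible over GF(2).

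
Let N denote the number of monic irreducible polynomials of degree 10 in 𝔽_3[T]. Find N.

The number of monic irreducibles of degree 10 over GF(3) is (1/10)·Σ_{d∣10} μ(10/d) 3^d.
Divisors of 10: 1, 2, 5, 10; μ(10/d) for each: 1, -1, -1, 1.
Σ = 3^1 − 3^2 − 3^5 + 3^10 = 58800.
N = 58800/10 = 5880.

5880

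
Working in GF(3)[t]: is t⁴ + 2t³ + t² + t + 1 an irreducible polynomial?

No

Write m(t) = t⁴ + 2t³ + t² + t + 1.
Check for roots in GF(3): m(0) = 1; m(1) = 0 → root; m(2) = 0 → root.
m(1) = 0, so (t − 1) divides m(t); m is reducible.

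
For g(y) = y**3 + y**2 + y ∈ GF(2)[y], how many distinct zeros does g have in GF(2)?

1

Evaluate at each of the 2 elements of GF(2):
g(0) = 0 → root; g(1) = 1.
Roots: {0}.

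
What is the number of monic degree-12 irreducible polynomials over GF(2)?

335

x^(2^12) − x is the product of all monic irreducibles of degree dividing 12; Möbius inversion gives N = (1/12) Σ μ(12/d)·2^d.
Divisors of 12: 1, 2, 3, 4, 6, 12; μ(12/d) for each: 0, 1, 0, -1, -1, 1.
Σ = 2^2 − 2^4 − 2^6 + 2^12 = 4020.
N = 4020/12 = 335.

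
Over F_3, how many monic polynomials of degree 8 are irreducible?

810

The number of monic irreducibles of degree 8 over GF(3) is (1/8)·Σ_{d∣8} μ(8/d) 3^d.
Divisors of 8: 1, 2, 4, 8; μ(8/d) for each: 0, 0, -1, 1.
Σ = − 3^4 + 3^8 = 6480.
N = 6480/8 = 810.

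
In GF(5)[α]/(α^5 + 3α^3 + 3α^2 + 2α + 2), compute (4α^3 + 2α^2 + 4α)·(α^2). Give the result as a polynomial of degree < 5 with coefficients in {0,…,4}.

2α^4 + 2α^3 + 3α^2 + 2α + 2

Multiply in GF(5)[α]: (4α^3 + 2α^2 + 4α)·(α^2) = 4α^5 + 2α^4 + 4α^3.
Reduce using α^5 ≡ 2α^3 + 2α^2 + 3α + 3 (mod α^5 + 3α^3 + 3α^2 + 2α + 2).
Reduced: 2α^4 + 2α^3 + 3α^2 + 2α + 2.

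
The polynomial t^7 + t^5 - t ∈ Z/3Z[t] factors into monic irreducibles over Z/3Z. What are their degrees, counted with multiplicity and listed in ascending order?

1, 3, 3

Write h(t) = t^7 + t^5 - t.
Roots in Z/3Z: h(0) = 0 → root; h(1) = 1; h(2) = 2.
Linear factors from roots: (t).
Complete factorization: h(t) = (t)·(t^3 + t^2 + t - 1)·(t^3 - t^2 + t + 1).
Factor degrees with multiplicity: 1 + 3 + 3 = 7.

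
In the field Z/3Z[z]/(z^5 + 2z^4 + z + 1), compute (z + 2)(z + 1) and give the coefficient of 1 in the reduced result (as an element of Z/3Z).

Multiply in Z/3Z[z]: (z + 2)·(z + 1) = z^2 + 2.
Reduced: z^2 + 2.

2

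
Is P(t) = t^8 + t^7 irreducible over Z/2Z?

No

Check for roots in Z/2Z: P(0) = 0 → root; P(1) = 0 → root.
P(0) = 0, so (t) divides P(t); P is reducible.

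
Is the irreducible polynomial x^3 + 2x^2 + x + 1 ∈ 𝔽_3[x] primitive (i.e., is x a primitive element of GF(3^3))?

Write f(x) = x^3 + 2x^2 + x + 1.
|GF(3^3)^×| = 3^3 − 1 = 26. Prime factorization: 26 = 2·13.
f is primitive ⇔ x has order 26 in GF(3)[x]/(f), i.e. x^(26/q) ≠ 1 for each prime q | 26.
x^(13) mod f = 2.
x^(2) mod f = x^2.
None equal 1, so x has full order 26; f is primitive.

Yes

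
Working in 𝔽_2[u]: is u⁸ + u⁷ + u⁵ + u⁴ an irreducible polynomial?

Write m(u) = u⁸ + u⁷ + u⁵ + u⁴.
Check for roots in 𝔽_2: m(0) = 0 → root; m(1) = 0 → root.
m(0) = 0, so (u) divides m(u); m is reducible.

No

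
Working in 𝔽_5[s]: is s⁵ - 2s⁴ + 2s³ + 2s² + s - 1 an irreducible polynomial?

No

Write m(s) = s⁵ - 2s⁴ + 2s³ + 2s² + s - 1.
Check for roots in 𝔽_5: m(0) = 4; m(1) = 3; m(2) = 0 → root; m(3) = 0 → root; m(4) = 0 → root.
m(2) = 0, so (s − 2) divides m(s); m is reducible.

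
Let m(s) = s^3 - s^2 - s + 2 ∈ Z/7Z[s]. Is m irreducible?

Check for roots in Z/7Z: m(0) = 2; m(1) = 1; m(2) = 4; m(3) = 3; m(4) = 4; m(5) = 6; m(6) = 1.
No roots. A degree-3 polynomial over a field with no linear factor is irreducible.

Yes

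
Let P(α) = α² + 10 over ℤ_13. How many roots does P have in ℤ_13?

Evaluate at each of the 13 elements of ℤ_13:
P(0) = 10; P(1) = 11; P(2) = 1; P(3) = 6; P(4) = 0 → root; P(5) = 9; P(6) = 7; P(7) = 7; P(8) = 9; P(9) = 0 → root; P(10) = 6; P(11) = 1; P(12) = 11.
Roots: {4, 9}.

2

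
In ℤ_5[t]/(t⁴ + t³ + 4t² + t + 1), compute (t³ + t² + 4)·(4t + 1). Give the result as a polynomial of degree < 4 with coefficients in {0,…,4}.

Multiply in ℤ_5[t]: (t³ + t² + 4)·(4t + 1) = 4t⁴ + t² + t + 4.
Reduce using t⁴ ≡ 4t³ + t² + 4t + 4 (mod t⁴ + t³ + 4t² + t + 1).
Reduced: t³ + 2t.

t^3 + 2t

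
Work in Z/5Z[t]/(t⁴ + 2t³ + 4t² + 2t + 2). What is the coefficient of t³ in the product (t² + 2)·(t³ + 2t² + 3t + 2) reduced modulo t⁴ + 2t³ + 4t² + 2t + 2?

1

Multiply in Z/5Z[t]: (t² + 2)·(t³ + 2t² + 3t + 2) = t⁵ + 2t⁴ + t² + t + 4.
Reduce using t⁴ ≡ 3t³ + t² + 3t + 3 (mod t⁴ + 2t³ + 4t² + 2t + 2).
Reduced: t³ + 4t² + 4t + 4.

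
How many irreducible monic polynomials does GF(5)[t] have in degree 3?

40

x^(5^3) − x is the product of all monic irreducibles of degree dividing 3; Möbius inversion gives N = (1/3) Σ μ(3/d)·5^d.
Divisors of 3: 1, 3; μ(3/d) for each: -1, 1.
Σ = − 5^1 + 5^3 = 120.
N = 120/3 = 40.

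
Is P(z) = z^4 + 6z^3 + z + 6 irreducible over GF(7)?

Check for roots in GF(7): P(0) = 6; P(1) = 0 → root; P(2) = 2; P(3) = 0 → root; P(4) = 6; P(5) = 0 → root; P(6) = 0 → root.
P(1) = 0, so (z − 1) divides P(z); P is reducible.

No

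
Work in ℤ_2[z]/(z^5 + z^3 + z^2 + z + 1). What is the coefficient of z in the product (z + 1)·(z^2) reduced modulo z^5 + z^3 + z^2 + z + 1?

0

Multiply in ℤ_2[z]: (z + 1)·(z^2) = z^3 + z^2.
Reduced: z^3 + z^2.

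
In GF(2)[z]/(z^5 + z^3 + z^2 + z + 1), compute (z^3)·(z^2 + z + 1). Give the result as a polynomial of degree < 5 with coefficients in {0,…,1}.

Multiply in GF(2)[z]: (z^3)·(z^2 + z + 1) = z^5 + z^4 + z^3.
Reduce using z^5 ≡ z^3 + z^2 + z + 1 (mod z^5 + z^3 + z^2 + z + 1).
Reduced: z^4 + z^2 + z + 1.

z^4 + z^2 + z + 1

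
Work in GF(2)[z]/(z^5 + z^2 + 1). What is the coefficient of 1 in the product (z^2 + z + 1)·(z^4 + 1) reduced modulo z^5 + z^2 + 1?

Multiply in GF(2)[z]: (z^2 + z + 1)·(z^4 + 1) = z^6 + z^5 + z^4 + z^2 + z + 1.
Reduce using z^5 ≡ z^2 + 1 (mod z^5 + z^2 + 1).
Reduced: z^4 + z^3.

0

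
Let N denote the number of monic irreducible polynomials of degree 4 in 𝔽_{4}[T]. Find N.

The number of monic irreducibles of degree 4 over GF(4) is (1/4)·Σ_{d∣4} μ(4/d) 4^d.
Divisors of 4: 1, 2, 4; μ(4/d) for each: 0, -1, 1.
Σ = − 4^2 + 4^4 = 240.
N = 240/4 = 60.

60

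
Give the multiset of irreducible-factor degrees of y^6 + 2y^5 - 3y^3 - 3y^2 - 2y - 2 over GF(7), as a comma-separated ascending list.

1, 1, 1, 1, 2

Write h(y) = y^6 + 2y^5 - 3y^3 - 3y^2 - 2y - 2.
Linear factors from roots: (y - 1), (y - 3), (y + 3), (y + 2).
Complete factorization: h(y) = (y + 2)·(y + 3)·(y - 3)·(y - 1)·(y^2 + y + 3).
Factor degrees with multiplicity: 1 + 1 + 1 + 1 + 2 = 6.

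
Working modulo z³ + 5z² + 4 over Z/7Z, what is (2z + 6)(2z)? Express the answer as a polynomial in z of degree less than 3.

4z^2 + 5z

Multiply in Z/7Z[z]: (2z + 6)·(2z) = 4z² + 5z.
Reduced: 4z² + 5z.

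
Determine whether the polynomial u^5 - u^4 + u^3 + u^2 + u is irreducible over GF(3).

No

Write f(u) = u^5 - u^4 + u^3 + u^2 + u.
Check for roots in GF(3): f(0) = 0 → root; f(1) = 0 → root; f(2) = 0 → root.
f(0) = 0, so (u) divides f(u); f is reducible.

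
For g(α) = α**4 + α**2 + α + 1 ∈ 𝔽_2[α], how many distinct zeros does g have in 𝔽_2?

Evaluate at each of the 2 elements of 𝔽_2:
g(0) = 1; g(1) = 0 → root.
Roots: {1}.

1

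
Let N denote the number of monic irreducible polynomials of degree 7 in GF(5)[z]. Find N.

Gauss's count: N_{5}(7) = (1/7) Σ_{d|7} μ(7/d)·5^d.
Divisors of 7: 1, 7; μ(7/d) for each: -1, 1.
Σ = − 5^1 + 5^7 = 78120.
N = 78120/7 = 11160.

11160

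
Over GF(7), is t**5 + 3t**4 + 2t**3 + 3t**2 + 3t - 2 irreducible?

No

Write h(t) = t**5 + 3t**4 + 2t**3 + 3t**2 + 3t - 2.
Check for roots in GF(7): h(0) = 5; h(1) = 3; h(2) = 0 → root; h(3) = 0 → root; h(4) = 4; h(5) = 4; h(6) = 5.
h(2) = 0, so (t − 2) divides h(t); h is reducible.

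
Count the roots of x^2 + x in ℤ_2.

2

Write g(x) = x^2 + x.
Evaluate at each of the 2 elements of ℤ_2:
g(0) = 0 → root; g(1) = 0 → root.
Roots: {0, 1}.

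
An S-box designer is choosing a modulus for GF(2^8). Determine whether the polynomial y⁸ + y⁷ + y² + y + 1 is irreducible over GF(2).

Yes

Write f(y) = y⁸ + y⁷ + y² + y + 1.
Check for roots in GF(2): f(0) = 1; f(1) = 1.
No roots, so no linear factors.
Monic irreducibles of degree 2 over GF(2): y² + y + 1.
None of them divide f (all give nonzero remainder).
Monic irreducibles of degree 3 over GF(2): y³ + y + 1, y³ + y² + 1.
None of them divide f (all give nonzero remainder).
Monic irreducibles of degree 4 over GF(2): y⁴ + y + 1, y⁴ + y³ + 1, y⁴ + y³ + y² + y + 1.
None of them divide f (all give nonzero remainder).
No irreducible factor of degree ≤ 4 exists, so f is irreducible over GF(2).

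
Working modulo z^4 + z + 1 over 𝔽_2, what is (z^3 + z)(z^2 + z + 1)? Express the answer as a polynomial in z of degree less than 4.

Multiply in 𝔽_2[z]: (z^3 + z)·(z^2 + z + 1) = z^5 + z^4 + z^2 + z.
Reduce using z^4 ≡ z + 1 (mod z^4 + z + 1).
Reduced: z + 1.

z + 1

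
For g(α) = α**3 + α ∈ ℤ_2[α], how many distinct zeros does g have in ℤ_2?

2

Evaluate at each of the 2 elements of ℤ_2:
g(0) = 0 → root; g(1) = 0 → root.
Roots: {0, 1}.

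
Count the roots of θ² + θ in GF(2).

2

Write h(θ) = θ² + θ.
Evaluate at each of the 2 elements of GF(2):
h(0) = 0 → root; h(1) = 0 → root.
Roots: {0, 1}.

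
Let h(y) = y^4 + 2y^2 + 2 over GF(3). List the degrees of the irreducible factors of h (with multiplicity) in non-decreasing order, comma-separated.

4

Roots in GF(3): h(0) = 2; h(1) = 2; h(2) = 2.
Complete factorization: h(y) = (y^4 + 2y^2 + 2).
Factor degrees with multiplicity: 4 = 4.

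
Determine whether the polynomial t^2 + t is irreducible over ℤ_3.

No

Write g(t) = t^2 + t.
Check for roots in ℤ_3: g(0) = 0 → root; g(1) = 2; g(2) = 0 → root.
g(0) = 0, so (t) divides g(t); g is reducible.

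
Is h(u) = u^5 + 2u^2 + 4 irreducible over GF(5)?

Check for roots in GF(5): h(0) = 4; h(1) = 2; h(2) = 4; h(3) = 0 → root; h(4) = 0 → root.
h(3) = 0, so (u − 3) divides h(u); h is reducible.

No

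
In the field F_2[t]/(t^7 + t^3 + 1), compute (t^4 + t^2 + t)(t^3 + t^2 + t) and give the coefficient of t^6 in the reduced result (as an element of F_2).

Multiply in F_2[t]: (t^4 + t^2 + t)·(t^3 + t^2 + t) = t^7 + t^6 + t^2.
Reduce using t^7 ≡ t^3 + 1 (mod t^7 + t^3 + 1).
Reduced: t^6 + t^3 + t^2 + 1.

1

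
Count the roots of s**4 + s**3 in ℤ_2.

Write f(s) = s**4 + s**3.
Evaluate at each of the 2 elements of ℤ_2:
f(0) = 0 → root; f(1) = 0 → root.
Roots: {0, 1}.

2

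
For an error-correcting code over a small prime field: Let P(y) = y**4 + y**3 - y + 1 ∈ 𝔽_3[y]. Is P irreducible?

Check for roots in 𝔽_3: P(0) = 1; P(1) = 2; P(2) = 2.
No roots, so no linear factors.
Monic irreducibles of degree 2 over GF(3): y**2 + 1, y**2 + y - 1, y**2 - y - 1.
None of them divide P (all give nonzero remainder).
No irreducible factor of degree ≤ 2 exists, so P is irreducible over GF(3).

Yes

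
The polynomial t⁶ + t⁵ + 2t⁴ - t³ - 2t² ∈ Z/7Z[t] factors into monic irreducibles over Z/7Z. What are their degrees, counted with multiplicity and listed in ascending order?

1, 1, 1, 3

Write h(t) = t⁶ + t⁵ + 2t⁴ - t³ - 2t².
Linear factors from roots: (t), (t - 2).
Complete factorization: h(t) = (t - 2)·(t)^2·(t³ + 3t² + t + 1).
Factor degrees with multiplicity: 1 + 1 + 1 + 3 = 6.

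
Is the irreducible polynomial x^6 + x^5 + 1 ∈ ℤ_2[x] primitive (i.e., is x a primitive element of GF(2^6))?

Yes

Write f(x) = x^6 + x^5 + 1.
|GF(2^6)^×| = 2^6 − 1 = 63. Prime factorization: 63 = 3^2·7.
f is primitive ⇔ x has order 63 in GF(2)[x]/(f), i.e. x^(63/q) ≠ 1 for each prime q | 63.
x^(21) mod f = x^5 + x^4 + x^3 + 1.
x^(9) mod f = x^5 + x^3 + x^2 + x + 1.
None equal 1, so x has full order 63; f is primitive.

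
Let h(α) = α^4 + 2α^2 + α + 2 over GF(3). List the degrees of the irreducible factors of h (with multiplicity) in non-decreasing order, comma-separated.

1, 1, 2

Roots in GF(3): h(0) = 2; h(1) = 0 → root; h(2) = 1.
Linear factors from roots: (α + 2).
Complete factorization: h(α) = (α + 2)^2·(α^2 + 2α + 2).
Factor degrees with multiplicity: 1 + 1 + 2 = 4.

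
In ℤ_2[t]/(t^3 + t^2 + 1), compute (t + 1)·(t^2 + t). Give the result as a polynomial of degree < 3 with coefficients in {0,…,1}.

t^2 + t + 1

Multiply in ℤ_2[t]: (t + 1)·(t^2 + t) = t^3 + t.
Reduce using t^3 ≡ t^2 + 1 (mod t^3 + t^2 + 1).
Reduced: t^2 + t + 1.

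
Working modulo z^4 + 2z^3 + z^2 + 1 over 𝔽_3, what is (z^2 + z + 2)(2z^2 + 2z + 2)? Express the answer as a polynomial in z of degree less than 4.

2

Multiply in 𝔽_3[z]: (z^2 + z + 2)·(2z^2 + 2z + 2) = 2z^4 + z^3 + 2z^2 + 1.
Reduce using z^4 ≡ z^3 + 2z^2 + 2 (mod z^4 + 2z^3 + z^2 + 1).
Reduced: 2.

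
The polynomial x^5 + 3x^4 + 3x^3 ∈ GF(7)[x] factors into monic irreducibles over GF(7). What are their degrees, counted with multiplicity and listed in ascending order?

Write g(x) = x^5 + 3x^4 + 3x^3.
Linear factors from roots: (x), (x + 6), (x + 4).
Complete factorization: g(x) = (x + 4)·(x + 6)·(x)^3.
Factor degrees with multiplicity: 1 + 1 + 1 + 1 + 1 = 5.

1, 1, 1, 1, 1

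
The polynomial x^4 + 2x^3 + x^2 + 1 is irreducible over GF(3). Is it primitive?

Write f(x) = x^4 + 2x^3 + x^2 + 1.
|GF(3^4)^×| = 3^4 − 1 = 80. Prime factorization: 80 = 2^4·5.
f is primitive ⇔ x has order 80 in GF(3)[x]/(f), i.e. x^(80/q) ≠ 1 for each prime q | 80.
x^(40) mod f = 1
x^(16) mod f = x^3 + x^2 + 2x.
Since x^(40) = 1, the order of x divides 40 < 80; not primitive.

No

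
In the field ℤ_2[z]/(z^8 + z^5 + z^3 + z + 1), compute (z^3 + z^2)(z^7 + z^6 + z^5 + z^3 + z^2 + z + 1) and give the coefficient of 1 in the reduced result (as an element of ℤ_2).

0

Multiply in ℤ_2[z]: (z^3 + z^2)·(z^7 + z^6 + z^5 + z^3 + z^2 + z + 1) = z^10 + z^7 + z^6 + z^2.
Reduce using z^8 ≡ z^5 + z^3 + z + 1 (mod z^8 + z^5 + z^3 + z + 1).
Reduced: z^6 + z^5 + z^3.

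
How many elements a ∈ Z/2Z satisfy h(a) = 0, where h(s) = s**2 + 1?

1

Evaluate at each of the 2 elements of Z/2Z:
h(0) = 1; h(1) = 0 → root.
Roots: {1}.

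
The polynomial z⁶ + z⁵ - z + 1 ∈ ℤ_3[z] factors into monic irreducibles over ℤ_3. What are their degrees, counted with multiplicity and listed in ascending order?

Write f(z) = z⁶ + z⁵ - z + 1.
Roots in ℤ_3: f(0) = 1; f(1) = 2; f(2) = 2.
Complete factorization: f(z) = (z² + 1)·(z² - z - 1)^2.
Factor degrees with multiplicity: 2 + 2 + 2 = 6.

2, 2, 2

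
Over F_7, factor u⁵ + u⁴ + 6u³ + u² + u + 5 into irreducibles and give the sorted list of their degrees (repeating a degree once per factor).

2, 3

Write f(u) = u⁵ + u⁴ + 6u³ + u² + u + 5.
Complete factorization: f(u) = (u² + 2)·(u³ + u² + 4u + 6).
Factor degrees with multiplicity: 2 + 3 = 5.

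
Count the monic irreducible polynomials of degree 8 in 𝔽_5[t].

The number of monic irreducibles of degree 8 over GF(5) is (1/8)·Σ_{d∣8} μ(8/d) 5^d.
Divisors of 8: 1, 2, 4, 8; μ(8/d) for each: 0, 0, -1, 1.
Σ = − 5^4 + 5^8 = 390000.
N = 390000/8 = 48750.

48750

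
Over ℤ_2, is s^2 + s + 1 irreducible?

Yes

Write g(s) = s^2 + s + 1.
Check for roots in ℤ_2: g(0) = 1; g(1) = 1.
No roots. A degree-2 polynomial over a field with no linear factor is irreducible.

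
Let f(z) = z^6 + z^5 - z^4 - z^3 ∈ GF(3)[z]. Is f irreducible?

Check for roots in GF(3): f(0) = 0 → root; f(1) = 0 → root; f(2) = 0 → root.
f(0) = 0, so (z) divides f(z); f is reducible.

No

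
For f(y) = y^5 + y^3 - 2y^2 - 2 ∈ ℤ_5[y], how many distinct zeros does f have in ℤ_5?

2

Evaluate at each of the 5 elements of ℤ_5:
f(0) = 3; f(1) = 3; f(2) = 0 → root; f(3) = 0 → root; f(4) = 4.
Roots: {2, 3}.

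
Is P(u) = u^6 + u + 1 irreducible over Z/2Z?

Yes

Check for roots in Z/2Z: P(0) = 1; P(1) = 1.
No roots, so no linear factors.
Monic irreducibles of degree 2 over GF(2): u^2 + u + 1.
None of them divide P (all give nonzero remainder).
Monic irreducibles of degree 3 over GF(2): u^3 + u + 1, u^3 + u^2 + 1.
None of them divide P (all give nonzero remainder).
No irreducible factor of degree ≤ 3 exists, so P is irreducible over GF(2).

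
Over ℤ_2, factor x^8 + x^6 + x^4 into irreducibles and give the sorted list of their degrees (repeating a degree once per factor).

1, 1, 1, 1, 2, 2

Write g(x) = x^8 + x^6 + x^4.
Roots in ℤ_2: g(0) = 0 → root; g(1) = 1.
Linear factors from roots: (x).
Complete factorization: g(x) = (x)^4·(x^2 + x + 1)^2.
Factor degrees with multiplicity: 1 + 1 + 1 + 1 + 2 + 2 = 8.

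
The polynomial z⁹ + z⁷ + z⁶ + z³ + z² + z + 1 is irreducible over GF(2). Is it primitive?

Write f(z) = z⁹ + z⁷ + z⁶ + z³ + z² + z + 1.
|GF(2^9)^×| = 2^9 − 1 = 511. Prime factorization: 511 = 7·73.
f is primitive ⇔ z has order 511 in GF(2)[z]/(f), i.e. z^(511/q) ≠ 1 for each prime q | 511.
z^(73) mod f = z⁸ + z⁷ + z⁵ + z⁴ + z³ + z² + 1.
z^(7) mod f = z⁷.
None equal 1, so z has full order 511; f is primitive.

Yes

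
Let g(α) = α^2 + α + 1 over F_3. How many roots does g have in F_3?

Evaluate at each of the 3 elements of F_3:
g(0) = 1; g(1) = 0 → root; g(2) = 1.
Roots: {1}.

1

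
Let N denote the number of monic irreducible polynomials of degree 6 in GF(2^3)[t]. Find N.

43596

By the necklace-counting formula, N_8(6) = (1/6) Σ_{d|6} μ(6/d)·8^d.
Divisors of 6: 1, 2, 3, 6; μ(6/d) for each: 1, -1, -1, 1.
Σ = 8^1 − 8^2 − 8^3 + 8^6 = 261576.
N = 261576/6 = 43596.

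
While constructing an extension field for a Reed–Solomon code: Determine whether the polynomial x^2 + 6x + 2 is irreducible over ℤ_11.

Yes

Write P(x) = x^2 + 6x + 2.
Check each element of ℤ_11 for a root: P(0)=2, P(1)=9, P(2)=7, P(3)=7, P(4)=9, P(5)=2, P(6)=8, P(7)=5, P(8)=4, P(9)=5, P(10)=8.
No roots. A degree-2 polynomial over a field with no linear factor is irreducible.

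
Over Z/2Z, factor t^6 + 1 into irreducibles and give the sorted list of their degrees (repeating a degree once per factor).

Write f(t) = t^6 + 1.
Roots in Z/2Z: f(0) = 1; f(1) = 0 → root.
Linear factors from roots: (t + 1).
Complete factorization: f(t) = (t + 1)^2·(t^2 + t + 1)^2.
Factor degrees with multiplicity: 1 + 1 + 2 + 2 = 6.

1, 1, 2, 2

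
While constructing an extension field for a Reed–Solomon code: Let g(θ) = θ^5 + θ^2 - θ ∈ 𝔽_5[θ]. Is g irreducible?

No

Check for roots in 𝔽_5: g(0) = 0 → root; g(1) = 1; g(2) = 4; g(3) = 4; g(4) = 1.
g(0) = 0, so (θ) divides g(θ); g is reducible.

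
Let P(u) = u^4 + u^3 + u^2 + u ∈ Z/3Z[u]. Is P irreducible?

No

Check for roots in Z/3Z: P(0) = 0 → root; P(1) = 1; P(2) = 0 → root.
P(0) = 0, so (u) divides P(u); P is reducible.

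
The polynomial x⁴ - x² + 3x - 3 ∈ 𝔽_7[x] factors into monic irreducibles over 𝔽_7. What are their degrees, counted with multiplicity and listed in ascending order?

1, 3

Write g(x) = x⁴ - x² + 3x - 3.
Linear factors from roots: (x - 1).
Complete factorization: g(x) = (x - 1)·(x³ + x² + 3).
Factor degrees with multiplicity: 1 + 3 = 4.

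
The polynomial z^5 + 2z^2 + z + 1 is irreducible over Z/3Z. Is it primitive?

Write f(z) = z^5 + 2z^2 + z + 1.
|GF(3^5)^×| = 3^5 − 1 = 242. Prime factorization: 242 = 2·11^2.
f is primitive ⇔ z has order 242 in GF(3)[z]/(f), i.e. z^(242/q) ≠ 1 for each prime q | 242.
z^(121) mod f = 2.
z^(22) mod f = z^4 + z^3 + 2z^2 + z.
None equal 1, so z has full order 242; f is primitive.

Yes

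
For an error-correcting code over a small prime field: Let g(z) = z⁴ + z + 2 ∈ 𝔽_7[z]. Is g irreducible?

Yes

Check for roots in 𝔽_7: g(0) = 2; g(1) = 4; g(2) = 6; g(3) = 2; g(4) = 3; g(5) = 2; g(6) = 2.
No roots, so no linear factors.
Degree-2 irreducible divisors: test the 21 monic irreducibles of degree 2 over GF(7).
None of them divide g (all give nonzero remainder).
No irreducible factor of degree ≤ 2 exists, so g is irreducible over GF(7).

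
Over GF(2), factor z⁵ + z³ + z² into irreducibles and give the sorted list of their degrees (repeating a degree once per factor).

Write g(z) = z⁵ + z³ + z².
Roots in GF(2): g(0) = 0 → root; g(1) = 1.
Linear factors from roots: (z).
Complete factorization: g(z) = (z)^2·(z³ + z + 1).
Factor degrees with multiplicity: 1 + 1 + 3 = 5.

1, 1, 3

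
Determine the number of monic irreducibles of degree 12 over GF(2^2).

The number of monic irreducibles of degree 12 over GF(4) is (1/12)·Σ_{d∣12} μ(12/d) 4^d.
Divisors of 12: 1, 2, 3, 4, 6, 12; μ(12/d) for each: 0, 1, 0, -1, -1, 1.
Σ = 4^2 − 4^4 − 4^6 + 4^12 = 16772880.
N = 16772880/12 = 1397740.

1397740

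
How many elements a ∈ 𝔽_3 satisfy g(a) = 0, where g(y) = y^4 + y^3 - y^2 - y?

Evaluate at each of the 3 elements of 𝔽_3:
g(0) = 0 → root; g(1) = 0 → root; g(2) = 0 → root.
Roots: {0, 1, 2}.

3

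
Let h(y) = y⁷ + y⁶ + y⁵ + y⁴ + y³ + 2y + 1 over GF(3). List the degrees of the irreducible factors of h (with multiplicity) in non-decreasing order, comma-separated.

Roots in GF(3): h(0) = 1; h(1) = 2; h(2) = 1.
Complete factorization: h(y) = (y⁷ + y⁶ + y⁵ + y⁴ + y³ + 2y + 1).
Factor degrees with multiplicity: 7 = 7.

7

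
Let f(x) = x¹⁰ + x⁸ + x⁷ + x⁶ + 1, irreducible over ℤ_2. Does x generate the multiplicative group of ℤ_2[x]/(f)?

No

|GF(2^10)^×| = 2^10 − 1 = 1023. Prime factorization: 1023 = 3·11·31.
f is primitive ⇔ x has order 1023 in GF(2)[x]/(f), i.e. x^(1023/q) ≠ 1 for each prime q | 1023.
x^(341) mod f = 1
x^(93) mod f = x⁵ + x⁴ + 1.
x^(33) mod f = x⁹ + x⁷ + x⁶ + x³ + x² + x.
Since x^(341) = 1, the order of x divides 341 < 1023; not primitive.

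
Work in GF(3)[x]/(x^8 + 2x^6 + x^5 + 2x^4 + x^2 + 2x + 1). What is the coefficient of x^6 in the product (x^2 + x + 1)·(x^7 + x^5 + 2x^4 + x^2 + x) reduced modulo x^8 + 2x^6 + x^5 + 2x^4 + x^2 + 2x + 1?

0

Multiply in GF(3)[x]: (x^2 + x + 1)·(x^7 + x^5 + 2x^4 + x^2 + x) = x^9 + x^8 + 2x^7 + 2x^3 + 2x^2 + x.
Reduce using x^8 ≡ x^6 + 2x^5 + x^4 + 2x^2 + x + 2 (mod x^8 + 2x^6 + x^5 + 2x^4 + x^2 + 2x + 1).
Reduced: x^4 + x^3 + 2x^2 + x + 2.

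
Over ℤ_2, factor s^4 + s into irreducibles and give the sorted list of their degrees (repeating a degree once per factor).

1, 1, 2

Write h(s) = s^4 + s.
Roots in ℤ_2: h(0) = 0 → root; h(1) = 0 → root.
Linear factors from roots: (s), (s + 1).
Complete factorization: h(s) = (s)·(s + 1)·(s^2 + s + 1).
Factor degrees with multiplicity: 1 + 1 + 2 = 4.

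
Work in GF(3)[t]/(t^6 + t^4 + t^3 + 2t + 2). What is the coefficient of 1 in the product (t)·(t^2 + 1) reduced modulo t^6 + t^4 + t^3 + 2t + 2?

Multiply in GF(3)[t]: (t)·(t^2 + 1) = t^3 + t.
Reduced: t^3 + t.

0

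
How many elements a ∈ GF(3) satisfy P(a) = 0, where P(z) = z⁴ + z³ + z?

2

Evaluate at each of the 3 elements of GF(3):
P(0) = 0 → root; P(1) = 0 → root; P(2) = 2.
Roots: {0, 1}.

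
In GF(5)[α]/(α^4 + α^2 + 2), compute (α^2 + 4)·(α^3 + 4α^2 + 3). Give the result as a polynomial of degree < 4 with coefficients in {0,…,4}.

Multiply in GF(5)[α]: (α^2 + 4)·(α^3 + 4α^2 + 3) = α^5 + 4α^4 + 4α^3 + 4α^2 + 2.
Reduce using α^4 ≡ 4α^2 + 3 (mod α^4 + α^2 + 2).
Reduced: 3α^3 + 3α + 4.

3α^3 + 3α + 4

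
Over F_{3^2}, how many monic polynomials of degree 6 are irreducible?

By the necklace-counting formula, N_9(6) = (1/6) Σ_{d|6} μ(6/d)·9^d.
Divisors of 6: 1, 2, 3, 6; μ(6/d) for each: 1, -1, -1, 1.
Σ = 9^1 − 9^2 − 9^3 + 9^6 = 530640.
N = 530640/6 = 88440.

88440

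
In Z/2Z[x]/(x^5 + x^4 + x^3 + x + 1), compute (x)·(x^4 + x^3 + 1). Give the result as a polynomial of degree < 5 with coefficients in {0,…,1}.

Multiply in Z/2Z[x]: (x)·(x^4 + x^3 + 1) = x^5 + x^4 + x.
Reduce using x^5 ≡ x^4 + x^3 + x + 1 (mod x^5 + x^4 + x^3 + x + 1).
Reduced: x^3 + 1.

x^3 + 1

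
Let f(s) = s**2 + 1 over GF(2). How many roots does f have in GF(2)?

Evaluate at each of the 2 elements of GF(2):
f(0) = 1; f(1) = 0 → root.
Roots: {1}.

1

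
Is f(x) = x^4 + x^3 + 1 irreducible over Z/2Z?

Yes

Check for roots in Z/2Z: f(0) = 1; f(1) = 1.
No roots, so no linear factors.
Monic irreducibles of degree 2 over GF(2): x^2 + x + 1.
None of them divide f (all give nonzero remainder).
No irreducible factor of degree ≤ 2 exists, so f is irreducible over GF(2).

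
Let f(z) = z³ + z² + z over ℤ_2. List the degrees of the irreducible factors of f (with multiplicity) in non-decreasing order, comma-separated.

Roots in ℤ_2: f(0) = 0 → root; f(1) = 1.
Linear factors from roots: (z).
Complete factorization: f(z) = (z)·(z² + z + 1).
Factor degrees with multiplicity: 1 + 2 = 3.

1, 2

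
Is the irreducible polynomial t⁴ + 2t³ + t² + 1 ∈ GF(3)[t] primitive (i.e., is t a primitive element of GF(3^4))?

Write f(t) = t⁴ + 2t³ + t² + 1.
|GF(3^4)^×| = 3^4 − 1 = 80. Prime factorization: 80 = 2^4·5.
f is primitive ⇔ t has order 80 in GF(3)[t]/(f), i.e. t^(80/q) ≠ 1 for each prime q | 80.
t^(40) mod f = 1
t^(16) mod f = t³ + t² + 2t.
Since t^(40) = 1, the order of t divides 40 < 80; not primitive.

No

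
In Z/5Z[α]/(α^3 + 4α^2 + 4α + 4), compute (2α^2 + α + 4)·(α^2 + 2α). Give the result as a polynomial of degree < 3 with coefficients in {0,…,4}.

2α + 2

Multiply in Z/5Z[α]: (2α^2 + α + 4)·(α^2 + 2α) = 2α^4 + α^2 + 3α.
Reduce using α^3 ≡ α^2 + α + 1 (mod α^3 + 4α^2 + 4α + 4).
Reduced: 2α + 2.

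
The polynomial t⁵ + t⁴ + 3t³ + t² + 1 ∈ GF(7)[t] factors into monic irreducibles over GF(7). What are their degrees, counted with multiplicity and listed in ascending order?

Write f(t) = t⁵ + t⁴ + 3t³ + t² + 1.
Linear factors from roots: (t - 1), (t - 2), (t + 2).
Complete factorization: f(t) = (t + 2)·(t - 2)·(t - 1)·(t² + 2t + 2).
Factor degrees with multiplicity: 1 + 1 + 1 + 2 = 5.

1, 1, 1, 2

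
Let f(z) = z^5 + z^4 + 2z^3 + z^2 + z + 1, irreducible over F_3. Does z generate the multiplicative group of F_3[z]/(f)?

Yes

|GF(3^5)^×| = 3^5 − 1 = 242. Prime factorization: 242 = 2·11^2.
f is primitive ⇔ z has order 242 in GF(3)[z]/(f), i.e. z^(242/q) ≠ 1 for each prime q | 242.
z^(121) mod f = 2.
z^(22) mod f = z^4 + z^2 + z.
None equal 1, so z has full order 242; f is primitive.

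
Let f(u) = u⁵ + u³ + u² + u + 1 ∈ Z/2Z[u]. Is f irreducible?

Yes

Check for roots in Z/2Z: f(0) = 1; f(1) = 1.
No roots, so no linear factors.
Monic irreducibles of degree 2 over GF(2): u² + u + 1.
None of them divide f (all give nonzero remainder).
No irreducible factor of degree ≤ 2 exists, so f is irreducible over GF(2).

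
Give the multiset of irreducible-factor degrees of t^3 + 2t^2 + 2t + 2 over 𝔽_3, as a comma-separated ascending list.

3

Write f(t) = t^3 + 2t^2 + 2t + 2.
Roots in 𝔽_3: f(0) = 2; f(1) = 1; f(2) = 1.
Complete factorization: f(t) = (t^3 + 2t^2 + 2t + 2).
Factor degrees with multiplicity: 3 = 3.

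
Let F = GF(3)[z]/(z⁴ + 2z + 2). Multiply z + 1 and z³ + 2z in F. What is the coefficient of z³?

Multiply in GF(3)[z]: (z + 1)·(z³ + 2z) = z⁴ + z³ + 2z² + 2z.
Reduce using z⁴ ≡ z + 1 (mod z⁴ + 2z + 2).
Reduced: z³ + 2z² + 1.

1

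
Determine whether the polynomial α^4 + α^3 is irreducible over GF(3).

Write f(α) = α^4 + α^3.
Check for roots in GF(3): f(0) = 0 → root; f(1) = 2; f(2) = 0 → root.
f(0) = 0, so (α) divides f(α); f is reducible.

No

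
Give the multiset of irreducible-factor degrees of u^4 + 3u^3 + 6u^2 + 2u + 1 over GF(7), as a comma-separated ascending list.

Write g(u) = u^4 + 3u^3 + 6u^2 + 2u + 1.
Linear factors from roots: (u + 3).
Complete factorization: g(u) = (u + 3)·(u^3 + 6u + 5).
Factor degrees with multiplicity: 1 + 3 = 4.

1, 3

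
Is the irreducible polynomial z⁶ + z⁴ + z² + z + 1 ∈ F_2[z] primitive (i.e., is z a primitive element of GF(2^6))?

Write f(z) = z⁶ + z⁴ + z² + z + 1.
|GF(2^6)^×| = 2^6 − 1 = 63. Prime factorization: 63 = 3^2·7.
f is primitive ⇔ z has order 63 in GF(2)[z]/(f), i.e. z^(63/q) ≠ 1 for each prime q | 63.
z^(21) mod f = 1
z^(9) mod f = z⁴ + z² + z.
Since z^(21) = 1, the order of z divides 21 < 63; not primitive.

No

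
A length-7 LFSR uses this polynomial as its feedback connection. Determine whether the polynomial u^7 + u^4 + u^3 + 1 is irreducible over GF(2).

Write P(u) = u^7 + u^4 + u^3 + 1.
Check for roots in GF(2): P(0) = 1; P(1) = 0 → root.
P(1) = 0, so (u − 1) divides P(u); P is reducible.

No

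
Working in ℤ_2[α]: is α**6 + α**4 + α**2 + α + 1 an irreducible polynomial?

Write m(α) = α**6 + α**4 + α**2 + α + 1.
Check for roots in ℤ_2: m(0) = 1; m(1) = 1.
No roots, so no linear factors.
Monic irreducibles of degree 2 over GF(2): α**2 + α + 1.
None of them divide m (all give nonzero remainder).
Monic irreducibles of degree 3 over GF(2): α**3 + α + 1, α**3 + α**2 + 1.
None of them divide m (all give nonzero remainder).
No irreducible factor of degree ≤ 3 exists, so m is irreducible over GF(2).

Yes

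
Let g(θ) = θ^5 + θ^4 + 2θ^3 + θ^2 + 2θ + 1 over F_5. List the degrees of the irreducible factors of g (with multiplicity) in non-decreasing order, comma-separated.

2, 3

Roots in F_5: g(0) = 1; g(1) = 3; g(2) = 3; g(3) = 4; g(4) = 3.
Complete factorization: g(θ) = (θ^2 + 2θ - 2)·(θ^3 - θ^2 + θ + 2).
Factor degrees with multiplicity: 2 + 3 = 5.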